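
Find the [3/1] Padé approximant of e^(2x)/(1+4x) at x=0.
(131*x**3/87 + 57*x**2/29 + 117*x/58 + 1)/(233*x/58 + 1)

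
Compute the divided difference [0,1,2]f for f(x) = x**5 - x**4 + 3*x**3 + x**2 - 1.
18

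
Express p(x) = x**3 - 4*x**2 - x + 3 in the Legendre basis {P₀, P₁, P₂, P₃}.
(5/3)P₀ + (-2/5)P₁ + (-8/3)P₂ + (2/5)P₃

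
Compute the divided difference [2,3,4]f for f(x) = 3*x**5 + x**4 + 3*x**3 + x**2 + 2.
938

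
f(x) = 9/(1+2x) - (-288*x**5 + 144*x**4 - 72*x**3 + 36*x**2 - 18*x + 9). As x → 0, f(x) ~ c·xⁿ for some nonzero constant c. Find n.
6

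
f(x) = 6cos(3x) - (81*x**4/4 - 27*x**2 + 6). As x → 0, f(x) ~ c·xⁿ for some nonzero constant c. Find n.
6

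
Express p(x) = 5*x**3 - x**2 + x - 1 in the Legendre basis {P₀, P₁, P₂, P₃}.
(-4/3)P₀ + (4)P₁ + (-2/3)P₂ + (2)P₃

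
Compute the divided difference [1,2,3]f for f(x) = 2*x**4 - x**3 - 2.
44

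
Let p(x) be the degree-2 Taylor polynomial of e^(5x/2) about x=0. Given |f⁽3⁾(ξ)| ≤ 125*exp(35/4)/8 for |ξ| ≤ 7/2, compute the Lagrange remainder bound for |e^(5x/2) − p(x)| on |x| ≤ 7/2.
42875*exp(35/4)/384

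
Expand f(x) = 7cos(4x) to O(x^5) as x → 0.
7 - 56*x**2 + 224*x**4/3 + O(x**5)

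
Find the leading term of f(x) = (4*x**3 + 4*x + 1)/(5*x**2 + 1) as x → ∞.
4*x/5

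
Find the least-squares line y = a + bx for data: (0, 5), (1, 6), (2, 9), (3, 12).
a = 22/5, b = 12/5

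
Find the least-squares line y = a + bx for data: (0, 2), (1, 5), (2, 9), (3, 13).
a = 17/10, b = 37/10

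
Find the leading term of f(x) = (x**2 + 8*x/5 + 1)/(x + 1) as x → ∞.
x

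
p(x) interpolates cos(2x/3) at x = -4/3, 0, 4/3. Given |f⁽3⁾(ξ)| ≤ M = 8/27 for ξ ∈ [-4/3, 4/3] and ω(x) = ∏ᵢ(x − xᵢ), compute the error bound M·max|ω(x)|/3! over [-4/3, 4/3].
512*sqrt(3)/19683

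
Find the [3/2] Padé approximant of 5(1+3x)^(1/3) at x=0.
(7*x**3/3 + 21*x**2 + 21*x + 5)/(2*x**2 + 16*x/5 + 1)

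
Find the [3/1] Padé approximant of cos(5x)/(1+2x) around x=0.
(625*x**3/48 - 1925*x**2/204 - 625*x/408 + 1)/(191*x/408 + 1)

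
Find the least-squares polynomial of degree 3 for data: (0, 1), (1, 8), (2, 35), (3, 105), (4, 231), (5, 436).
68/63 + (709/378)x + (14/9)x² + (167/54)x³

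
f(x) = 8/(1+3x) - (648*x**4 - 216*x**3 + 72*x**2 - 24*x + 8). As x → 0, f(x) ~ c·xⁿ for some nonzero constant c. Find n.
5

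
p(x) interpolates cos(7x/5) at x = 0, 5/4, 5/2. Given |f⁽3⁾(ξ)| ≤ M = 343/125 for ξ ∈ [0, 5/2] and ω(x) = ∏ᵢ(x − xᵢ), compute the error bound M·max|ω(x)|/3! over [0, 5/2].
343*sqrt(3)/1728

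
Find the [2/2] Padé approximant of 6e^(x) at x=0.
(x**2/2 + 3*x + 6)/(x**2/12 - x/2 + 1)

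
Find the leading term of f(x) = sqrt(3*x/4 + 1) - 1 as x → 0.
3*x/8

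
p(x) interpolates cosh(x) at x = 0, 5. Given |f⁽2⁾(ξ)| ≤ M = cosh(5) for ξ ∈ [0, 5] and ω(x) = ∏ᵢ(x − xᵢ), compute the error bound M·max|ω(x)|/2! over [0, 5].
25*cosh(5)/8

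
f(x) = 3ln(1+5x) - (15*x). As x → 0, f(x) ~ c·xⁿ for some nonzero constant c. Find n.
2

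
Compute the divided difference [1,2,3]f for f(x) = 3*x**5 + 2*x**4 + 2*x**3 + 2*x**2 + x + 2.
334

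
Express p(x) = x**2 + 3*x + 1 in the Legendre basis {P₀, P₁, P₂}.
(4/3)P₀ + (3)P₁ + (2/3)P₂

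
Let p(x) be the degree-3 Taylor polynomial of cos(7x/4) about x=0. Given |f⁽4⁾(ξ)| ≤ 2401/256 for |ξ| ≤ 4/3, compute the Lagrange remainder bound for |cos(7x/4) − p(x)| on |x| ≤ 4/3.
2401/1944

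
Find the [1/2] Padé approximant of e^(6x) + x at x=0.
(127*x/31 + 1)/(72*x**2/31 - 90*x/31 + 1)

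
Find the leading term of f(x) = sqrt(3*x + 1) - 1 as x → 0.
3*x/2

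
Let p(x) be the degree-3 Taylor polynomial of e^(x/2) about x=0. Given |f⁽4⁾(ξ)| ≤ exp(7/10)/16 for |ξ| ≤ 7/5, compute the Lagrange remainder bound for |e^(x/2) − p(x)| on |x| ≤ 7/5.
2401*exp(7/10)/240000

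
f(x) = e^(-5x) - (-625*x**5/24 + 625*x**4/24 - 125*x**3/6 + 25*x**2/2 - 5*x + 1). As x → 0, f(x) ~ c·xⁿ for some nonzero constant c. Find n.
6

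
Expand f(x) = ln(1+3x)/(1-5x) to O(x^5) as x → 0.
3*x + 21*x**2/2 + 123*x**3/2 + 1149*x**4/4 + O(x**5)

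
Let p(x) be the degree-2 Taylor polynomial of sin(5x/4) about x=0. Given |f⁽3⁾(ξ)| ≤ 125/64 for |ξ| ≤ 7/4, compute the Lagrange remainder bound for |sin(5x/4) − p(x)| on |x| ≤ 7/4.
42875/24576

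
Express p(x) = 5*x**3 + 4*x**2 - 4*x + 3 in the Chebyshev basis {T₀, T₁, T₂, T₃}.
(5)T₀ + (-1/4)T₁ + (2)T₂ + (5/4)T₃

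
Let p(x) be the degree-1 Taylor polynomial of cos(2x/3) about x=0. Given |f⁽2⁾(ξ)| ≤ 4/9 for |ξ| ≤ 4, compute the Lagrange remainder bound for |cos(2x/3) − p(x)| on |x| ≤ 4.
32/9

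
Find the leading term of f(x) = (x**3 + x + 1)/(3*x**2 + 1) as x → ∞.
x/3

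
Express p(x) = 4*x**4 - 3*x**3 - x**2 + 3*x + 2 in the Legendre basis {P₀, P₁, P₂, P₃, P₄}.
(37/15)P₀ + (6/5)P₁ + (34/21)P₂ + (-6/5)P₃ + (32/35)P₄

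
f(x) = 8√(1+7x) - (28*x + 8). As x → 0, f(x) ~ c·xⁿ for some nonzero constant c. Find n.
2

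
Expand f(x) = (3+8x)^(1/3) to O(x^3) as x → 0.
3**(1/3) + 8*3**(1/3)*x/9 - 64*3**(1/3)*x**2/81 + O(x**3)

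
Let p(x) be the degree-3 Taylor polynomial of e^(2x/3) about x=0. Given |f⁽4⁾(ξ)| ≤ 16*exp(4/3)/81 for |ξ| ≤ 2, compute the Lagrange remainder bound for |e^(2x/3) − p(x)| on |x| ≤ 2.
32*exp(4/3)/243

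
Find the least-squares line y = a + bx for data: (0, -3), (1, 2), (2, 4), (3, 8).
a = -5/2, b = 7/2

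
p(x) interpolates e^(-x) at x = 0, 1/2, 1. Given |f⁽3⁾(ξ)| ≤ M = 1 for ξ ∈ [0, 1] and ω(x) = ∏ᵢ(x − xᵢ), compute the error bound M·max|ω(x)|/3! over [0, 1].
sqrt(3)/216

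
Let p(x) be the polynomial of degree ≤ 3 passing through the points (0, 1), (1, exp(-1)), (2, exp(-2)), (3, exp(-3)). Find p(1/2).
(-5*e + 1 + 5*exp(3) + 15*exp(2))*exp(-3)/16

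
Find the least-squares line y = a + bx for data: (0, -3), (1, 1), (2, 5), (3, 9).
a = -3, b = 4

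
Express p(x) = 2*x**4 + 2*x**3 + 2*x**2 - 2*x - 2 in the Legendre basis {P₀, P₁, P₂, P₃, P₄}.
(-14/15)P₀ + (-4/5)P₁ + (52/21)P₂ + (4/5)P₃ + (16/35)P₄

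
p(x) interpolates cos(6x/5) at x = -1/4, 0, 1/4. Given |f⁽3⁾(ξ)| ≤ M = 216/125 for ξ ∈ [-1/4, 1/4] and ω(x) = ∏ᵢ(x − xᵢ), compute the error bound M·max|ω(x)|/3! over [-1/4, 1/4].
sqrt(3)/1000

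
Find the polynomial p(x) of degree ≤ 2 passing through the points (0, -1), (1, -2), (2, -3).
-x - 1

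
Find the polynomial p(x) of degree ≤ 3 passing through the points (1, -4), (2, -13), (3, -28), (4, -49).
-3*x**2 - 1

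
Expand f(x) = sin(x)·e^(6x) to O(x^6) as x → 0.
x + 6*x**2 + 107*x**3/6 + 35*x**4 + 6121*x**5/120 + O(x**6)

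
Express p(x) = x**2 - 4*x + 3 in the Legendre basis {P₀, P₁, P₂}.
(10/3)P₀ + (-4)P₁ + (2/3)P₂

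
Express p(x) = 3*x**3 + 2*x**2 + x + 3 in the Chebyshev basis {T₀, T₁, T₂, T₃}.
(4)T₀ + (13/4)T₁ + T₂ + (3/4)T₃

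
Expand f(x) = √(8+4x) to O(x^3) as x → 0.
2*sqrt(2) + sqrt(2)*x/2 - sqrt(2)*x**2/16 + O(x**3)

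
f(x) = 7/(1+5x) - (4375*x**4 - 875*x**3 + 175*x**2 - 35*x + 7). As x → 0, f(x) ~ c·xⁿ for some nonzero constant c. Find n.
5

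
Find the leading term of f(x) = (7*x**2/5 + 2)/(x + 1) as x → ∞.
7*x/5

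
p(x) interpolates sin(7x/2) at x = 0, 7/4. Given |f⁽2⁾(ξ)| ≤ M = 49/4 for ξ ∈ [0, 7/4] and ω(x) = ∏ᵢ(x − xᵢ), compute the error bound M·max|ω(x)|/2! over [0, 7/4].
2401/512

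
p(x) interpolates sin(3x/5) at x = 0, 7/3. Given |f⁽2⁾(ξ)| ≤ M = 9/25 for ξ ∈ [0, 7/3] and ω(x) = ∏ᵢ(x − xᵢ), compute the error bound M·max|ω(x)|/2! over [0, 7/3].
49/200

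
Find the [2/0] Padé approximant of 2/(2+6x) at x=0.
9*x**2 - 3*x + 1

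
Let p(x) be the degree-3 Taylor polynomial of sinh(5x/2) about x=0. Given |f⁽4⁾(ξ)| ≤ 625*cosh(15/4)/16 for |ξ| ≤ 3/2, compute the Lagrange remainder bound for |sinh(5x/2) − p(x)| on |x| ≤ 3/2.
16875*cosh(15/4)/2048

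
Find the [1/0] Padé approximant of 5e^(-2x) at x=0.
5 - 10*x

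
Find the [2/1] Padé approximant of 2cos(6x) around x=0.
2 - 36*x**2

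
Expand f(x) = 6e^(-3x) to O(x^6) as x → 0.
6 - 18*x + 27*x**2 - 27*x**3 + 81*x**4/4 - 243*x**5/20 + O(x**6)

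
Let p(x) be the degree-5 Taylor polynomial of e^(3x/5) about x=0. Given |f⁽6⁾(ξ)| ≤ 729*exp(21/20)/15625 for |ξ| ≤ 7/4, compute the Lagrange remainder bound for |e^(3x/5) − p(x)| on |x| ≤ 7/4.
9529569*exp(21/20)/5120000000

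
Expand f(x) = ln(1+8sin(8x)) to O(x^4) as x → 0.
64*x - 2048*x**2 + 260096*x**3/3 + O(x**4)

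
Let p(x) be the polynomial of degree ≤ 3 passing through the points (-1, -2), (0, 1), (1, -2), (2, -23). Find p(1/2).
1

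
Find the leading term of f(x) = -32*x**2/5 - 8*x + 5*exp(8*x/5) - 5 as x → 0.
256*x**3/75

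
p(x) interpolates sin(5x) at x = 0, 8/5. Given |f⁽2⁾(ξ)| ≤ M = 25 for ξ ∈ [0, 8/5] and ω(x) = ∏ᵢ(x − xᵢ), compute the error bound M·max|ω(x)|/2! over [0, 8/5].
8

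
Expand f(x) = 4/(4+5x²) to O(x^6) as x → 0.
1 - 5*x**2/4 + 25*x**4/16 + O(x**6)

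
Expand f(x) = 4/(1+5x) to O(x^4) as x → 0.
4 - 20*x + 100*x**2 - 500*x**3 + O(x**4)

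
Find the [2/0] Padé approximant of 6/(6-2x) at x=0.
x**2/9 + x/3 + 1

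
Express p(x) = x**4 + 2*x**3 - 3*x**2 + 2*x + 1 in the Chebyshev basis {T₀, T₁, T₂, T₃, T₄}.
(-1/8)T₀ + (7/2)T₁ - T₂ + (1/2)T₃ + (1/8)T₄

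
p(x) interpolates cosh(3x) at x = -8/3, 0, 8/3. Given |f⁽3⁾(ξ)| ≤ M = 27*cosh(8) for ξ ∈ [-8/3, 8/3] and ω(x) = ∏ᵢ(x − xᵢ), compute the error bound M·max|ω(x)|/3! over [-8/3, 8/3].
512*sqrt(3)*cosh(8)/27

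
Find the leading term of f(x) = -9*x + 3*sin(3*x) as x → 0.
-27*x**3/2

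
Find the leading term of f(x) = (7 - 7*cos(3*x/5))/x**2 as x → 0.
63/50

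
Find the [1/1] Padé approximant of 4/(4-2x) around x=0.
1/(1 - x/2)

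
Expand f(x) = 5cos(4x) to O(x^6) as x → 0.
5 - 40*x**2 + 160*x**4/3 + O(x**6)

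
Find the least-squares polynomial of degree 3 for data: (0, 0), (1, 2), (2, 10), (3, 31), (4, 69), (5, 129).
11/126 + (-125/756)x + (235/252)x² + (23/27)x³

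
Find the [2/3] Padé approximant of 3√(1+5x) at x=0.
(525*x**2/16 + 21*x + 3)/(-25*x**3/32 + 45*x**2/16 + 9*x/2 + 1)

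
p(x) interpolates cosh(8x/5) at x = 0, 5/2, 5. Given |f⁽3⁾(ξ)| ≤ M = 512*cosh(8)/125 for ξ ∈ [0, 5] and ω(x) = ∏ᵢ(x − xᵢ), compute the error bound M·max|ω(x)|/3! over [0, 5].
64*sqrt(3)*cosh(8)/27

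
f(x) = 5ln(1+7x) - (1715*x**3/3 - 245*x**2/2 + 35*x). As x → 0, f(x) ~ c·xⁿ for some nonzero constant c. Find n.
4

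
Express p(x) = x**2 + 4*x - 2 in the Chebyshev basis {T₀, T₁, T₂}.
(-3/2)T₀ + (4)T₁ + (1/2)T₂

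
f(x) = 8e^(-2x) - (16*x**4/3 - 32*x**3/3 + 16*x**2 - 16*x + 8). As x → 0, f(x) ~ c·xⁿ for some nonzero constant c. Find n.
5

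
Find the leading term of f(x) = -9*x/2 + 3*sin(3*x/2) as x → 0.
-27*x**3/16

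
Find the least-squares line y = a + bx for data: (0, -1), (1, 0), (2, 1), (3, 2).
a = -1, b = 1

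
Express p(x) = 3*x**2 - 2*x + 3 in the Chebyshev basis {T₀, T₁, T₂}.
(9/2)T₀ + (-2)T₁ + (3/2)T₂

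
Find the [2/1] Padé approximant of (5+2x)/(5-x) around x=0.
(2*x/5 + 1)/(1 - x/5)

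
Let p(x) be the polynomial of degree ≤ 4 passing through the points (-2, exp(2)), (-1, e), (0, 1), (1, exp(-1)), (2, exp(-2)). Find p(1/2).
(-5 + 60*e + (-20*e + 3*exp(2) + 90)*exp(2))*exp(-2)/128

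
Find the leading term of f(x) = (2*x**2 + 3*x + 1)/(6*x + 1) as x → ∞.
x/3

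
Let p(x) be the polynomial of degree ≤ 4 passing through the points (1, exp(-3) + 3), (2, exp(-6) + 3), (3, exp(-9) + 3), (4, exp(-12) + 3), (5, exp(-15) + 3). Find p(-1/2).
(-2772*exp(9) - 1540*exp(3) + 315 + 2970*exp(6) + 1155*exp(12) + 384*exp(15))*exp(-15)/128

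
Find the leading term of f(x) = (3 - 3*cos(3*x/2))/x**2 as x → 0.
27/8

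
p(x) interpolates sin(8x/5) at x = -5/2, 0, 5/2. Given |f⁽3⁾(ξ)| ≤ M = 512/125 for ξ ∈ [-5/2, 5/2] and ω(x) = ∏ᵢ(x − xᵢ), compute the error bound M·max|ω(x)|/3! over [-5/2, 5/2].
64*sqrt(3)/27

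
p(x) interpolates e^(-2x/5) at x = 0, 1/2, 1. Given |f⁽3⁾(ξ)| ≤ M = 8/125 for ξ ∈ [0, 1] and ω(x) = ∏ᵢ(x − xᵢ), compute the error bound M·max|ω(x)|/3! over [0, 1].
sqrt(3)/3375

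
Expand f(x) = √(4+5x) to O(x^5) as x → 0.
2 + 5*x/4 - 25*x**2/64 + 125*x**3/512 - 3125*x**4/16384 + O(x**5)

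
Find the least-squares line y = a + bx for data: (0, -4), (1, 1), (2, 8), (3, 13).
a = -21/5, b = 29/5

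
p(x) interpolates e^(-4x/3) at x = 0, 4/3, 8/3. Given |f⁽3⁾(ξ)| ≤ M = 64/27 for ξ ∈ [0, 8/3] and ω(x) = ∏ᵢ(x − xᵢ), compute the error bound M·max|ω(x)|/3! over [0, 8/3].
4096*sqrt(3)/19683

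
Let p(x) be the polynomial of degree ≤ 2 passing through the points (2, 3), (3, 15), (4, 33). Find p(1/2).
-15/4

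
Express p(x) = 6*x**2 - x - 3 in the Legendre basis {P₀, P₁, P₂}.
-P₀ - P₁ + (4)P₂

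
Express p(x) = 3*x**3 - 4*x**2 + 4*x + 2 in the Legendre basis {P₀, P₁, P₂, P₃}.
(2/3)P₀ + (29/5)P₁ + (-8/3)P₂ + (6/5)P₃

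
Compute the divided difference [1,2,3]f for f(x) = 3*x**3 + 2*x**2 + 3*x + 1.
20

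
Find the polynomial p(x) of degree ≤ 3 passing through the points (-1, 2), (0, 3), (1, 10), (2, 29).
x**3 + 3*x**2 + 3*x + 3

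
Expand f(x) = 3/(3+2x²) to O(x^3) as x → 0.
1 - 2*x**2/3 + O(x**3)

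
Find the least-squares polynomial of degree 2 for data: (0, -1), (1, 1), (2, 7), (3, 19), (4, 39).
-3/5 + (-11/5)x + (3)x²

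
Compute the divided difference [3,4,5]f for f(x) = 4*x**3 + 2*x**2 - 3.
50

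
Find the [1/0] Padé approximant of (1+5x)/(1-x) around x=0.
6*x + 1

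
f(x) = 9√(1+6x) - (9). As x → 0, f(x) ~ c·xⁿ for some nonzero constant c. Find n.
1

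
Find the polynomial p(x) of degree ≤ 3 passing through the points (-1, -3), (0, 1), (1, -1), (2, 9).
3*x**3 - 3*x**2 - 2*x + 1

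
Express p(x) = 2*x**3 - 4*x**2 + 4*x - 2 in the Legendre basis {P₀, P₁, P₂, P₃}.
(-10/3)P₀ + (26/5)P₁ + (-8/3)P₂ + (4/5)P₃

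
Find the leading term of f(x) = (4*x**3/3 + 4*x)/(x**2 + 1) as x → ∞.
4*x/3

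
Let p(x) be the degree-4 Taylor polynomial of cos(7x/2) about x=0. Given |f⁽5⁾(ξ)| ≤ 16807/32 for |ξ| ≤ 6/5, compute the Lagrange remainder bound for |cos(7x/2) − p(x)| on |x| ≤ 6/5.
1361367/125000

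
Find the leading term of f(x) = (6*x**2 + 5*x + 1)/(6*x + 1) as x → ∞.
x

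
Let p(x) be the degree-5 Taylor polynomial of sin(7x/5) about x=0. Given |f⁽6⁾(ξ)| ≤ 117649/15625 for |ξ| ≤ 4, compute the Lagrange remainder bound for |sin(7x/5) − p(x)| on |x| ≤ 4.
30118144/703125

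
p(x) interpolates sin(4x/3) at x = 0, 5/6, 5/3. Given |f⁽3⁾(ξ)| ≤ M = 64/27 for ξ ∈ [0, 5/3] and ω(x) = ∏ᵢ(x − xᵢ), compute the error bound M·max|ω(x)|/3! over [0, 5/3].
1000*sqrt(3)/19683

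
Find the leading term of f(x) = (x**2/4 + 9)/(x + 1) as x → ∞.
x/4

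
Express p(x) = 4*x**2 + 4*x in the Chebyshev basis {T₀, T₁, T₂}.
(2)T₀ + (4)T₁ + (2)T₂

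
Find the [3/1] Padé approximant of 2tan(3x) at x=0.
18*x**3 + 6*x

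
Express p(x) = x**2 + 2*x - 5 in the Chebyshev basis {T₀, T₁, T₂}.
(-9/2)T₀ + (2)T₁ + (1/2)T₂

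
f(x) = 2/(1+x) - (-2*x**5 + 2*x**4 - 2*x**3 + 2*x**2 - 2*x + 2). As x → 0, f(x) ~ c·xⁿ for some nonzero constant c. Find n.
6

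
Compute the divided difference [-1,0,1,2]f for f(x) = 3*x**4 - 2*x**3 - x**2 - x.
4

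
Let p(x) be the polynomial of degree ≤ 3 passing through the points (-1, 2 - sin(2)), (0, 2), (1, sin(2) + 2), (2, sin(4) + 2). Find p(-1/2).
-5*sin(2)/8 + sin(4)/16 + 2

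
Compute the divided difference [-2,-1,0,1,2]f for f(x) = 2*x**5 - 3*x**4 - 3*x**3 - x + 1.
-3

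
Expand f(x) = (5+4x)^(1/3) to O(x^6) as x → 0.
5**(1/3) + 4*5**(1/3)*x/15 - 16*5**(1/3)*x**2/225 + 64*5**(1/3)*x**3/2025 - 512*5**(1/3)*x**4/30375 + 22528*5**(1/3)*x**5/2278125 + O(x**6)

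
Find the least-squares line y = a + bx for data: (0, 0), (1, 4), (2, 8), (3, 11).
a = 1/5, b = 37/10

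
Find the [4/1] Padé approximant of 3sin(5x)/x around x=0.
625*x**4/8 - 125*x**2/2 + 15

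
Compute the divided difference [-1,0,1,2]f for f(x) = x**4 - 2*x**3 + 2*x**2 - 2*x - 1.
0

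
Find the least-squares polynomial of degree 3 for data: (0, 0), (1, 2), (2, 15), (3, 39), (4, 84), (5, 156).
-17/63 + (241/189)x + (113/126)x² + (55/54)x³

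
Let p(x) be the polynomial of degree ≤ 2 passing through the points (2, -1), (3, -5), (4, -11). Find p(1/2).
5/4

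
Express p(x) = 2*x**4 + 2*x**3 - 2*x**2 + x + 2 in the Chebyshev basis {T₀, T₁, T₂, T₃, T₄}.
(7/4)T₀ + (5/2)T₁ + (1/2)T₃ + (1/4)T₄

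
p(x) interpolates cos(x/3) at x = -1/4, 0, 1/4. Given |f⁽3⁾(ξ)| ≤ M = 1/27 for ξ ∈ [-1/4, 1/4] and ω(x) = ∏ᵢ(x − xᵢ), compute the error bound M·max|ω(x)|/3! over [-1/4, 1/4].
sqrt(3)/46656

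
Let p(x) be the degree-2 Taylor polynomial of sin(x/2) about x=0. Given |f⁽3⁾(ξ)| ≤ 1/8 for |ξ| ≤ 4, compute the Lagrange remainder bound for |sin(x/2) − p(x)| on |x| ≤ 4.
4/3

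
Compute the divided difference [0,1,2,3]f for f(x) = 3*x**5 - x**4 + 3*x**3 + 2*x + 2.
72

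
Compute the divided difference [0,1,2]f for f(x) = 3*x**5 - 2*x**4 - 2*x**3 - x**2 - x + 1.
24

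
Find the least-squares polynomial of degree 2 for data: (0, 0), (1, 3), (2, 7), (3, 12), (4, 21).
9/35 + (97/70)x + (13/14)x²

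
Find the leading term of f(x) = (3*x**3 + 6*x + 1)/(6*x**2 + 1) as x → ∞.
x/2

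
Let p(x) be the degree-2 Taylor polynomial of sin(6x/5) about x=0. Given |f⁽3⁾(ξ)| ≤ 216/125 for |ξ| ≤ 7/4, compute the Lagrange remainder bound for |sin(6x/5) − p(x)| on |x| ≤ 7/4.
3087/2000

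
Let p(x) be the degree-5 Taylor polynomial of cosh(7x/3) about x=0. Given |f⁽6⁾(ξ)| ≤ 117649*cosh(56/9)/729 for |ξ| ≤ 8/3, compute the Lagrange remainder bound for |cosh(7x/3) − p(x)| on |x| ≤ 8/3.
1927561216*cosh(56/9)/23914845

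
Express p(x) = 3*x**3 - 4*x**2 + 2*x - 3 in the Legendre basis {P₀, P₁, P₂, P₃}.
(-13/3)P₀ + (19/5)P₁ + (-8/3)P₂ + (6/5)P₃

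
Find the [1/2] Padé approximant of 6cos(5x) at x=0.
6/(25*x**2/2 + 1)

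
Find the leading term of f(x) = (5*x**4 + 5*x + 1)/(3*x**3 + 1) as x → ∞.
5*x/3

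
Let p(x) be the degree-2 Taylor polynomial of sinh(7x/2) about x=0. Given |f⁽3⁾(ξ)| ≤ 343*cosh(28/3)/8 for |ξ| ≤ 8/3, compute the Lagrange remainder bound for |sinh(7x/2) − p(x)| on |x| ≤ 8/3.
10976*cosh(28/3)/81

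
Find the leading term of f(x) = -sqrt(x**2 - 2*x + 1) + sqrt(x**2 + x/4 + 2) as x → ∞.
9/8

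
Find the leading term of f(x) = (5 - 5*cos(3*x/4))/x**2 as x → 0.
45/32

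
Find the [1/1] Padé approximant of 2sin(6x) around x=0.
12*x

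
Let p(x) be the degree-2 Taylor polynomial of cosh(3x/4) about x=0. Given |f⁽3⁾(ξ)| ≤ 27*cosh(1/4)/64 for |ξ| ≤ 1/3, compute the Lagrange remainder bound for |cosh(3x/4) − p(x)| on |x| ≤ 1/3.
cosh(1/4)/384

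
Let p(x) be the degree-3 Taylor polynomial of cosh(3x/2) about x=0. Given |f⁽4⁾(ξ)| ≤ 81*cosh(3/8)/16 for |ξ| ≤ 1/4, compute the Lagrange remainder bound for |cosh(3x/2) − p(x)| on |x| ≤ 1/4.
27*cosh(3/8)/32768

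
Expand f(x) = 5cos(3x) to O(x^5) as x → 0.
5 - 45*x**2/2 + 135*x**4/8 + O(x**5)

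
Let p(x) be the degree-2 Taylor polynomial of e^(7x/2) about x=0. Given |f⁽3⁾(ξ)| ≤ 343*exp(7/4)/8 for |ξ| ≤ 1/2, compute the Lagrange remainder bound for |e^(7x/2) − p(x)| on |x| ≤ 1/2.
343*exp(7/4)/384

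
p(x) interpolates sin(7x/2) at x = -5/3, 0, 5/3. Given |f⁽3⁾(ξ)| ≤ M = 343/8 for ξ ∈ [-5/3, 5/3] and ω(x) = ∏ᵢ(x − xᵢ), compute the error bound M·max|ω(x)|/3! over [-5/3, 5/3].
42875*sqrt(3)/5832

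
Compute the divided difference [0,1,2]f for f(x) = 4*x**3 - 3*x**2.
9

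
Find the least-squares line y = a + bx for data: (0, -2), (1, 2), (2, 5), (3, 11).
a = -23/10, b = 21/5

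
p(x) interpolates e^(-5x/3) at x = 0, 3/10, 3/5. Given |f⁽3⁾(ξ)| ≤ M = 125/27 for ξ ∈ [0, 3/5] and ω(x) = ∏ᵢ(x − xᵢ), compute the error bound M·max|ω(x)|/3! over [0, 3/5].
sqrt(3)/216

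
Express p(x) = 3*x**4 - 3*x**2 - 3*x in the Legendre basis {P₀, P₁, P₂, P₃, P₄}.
(-2/5)P₀ + (-3)P₁ + (-2/7)P₂ + (24/35)P₄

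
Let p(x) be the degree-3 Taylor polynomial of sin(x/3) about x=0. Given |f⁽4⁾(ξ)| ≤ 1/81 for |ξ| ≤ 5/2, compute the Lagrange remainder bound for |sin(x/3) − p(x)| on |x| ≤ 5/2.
625/31104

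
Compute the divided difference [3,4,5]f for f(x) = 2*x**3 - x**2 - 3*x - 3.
23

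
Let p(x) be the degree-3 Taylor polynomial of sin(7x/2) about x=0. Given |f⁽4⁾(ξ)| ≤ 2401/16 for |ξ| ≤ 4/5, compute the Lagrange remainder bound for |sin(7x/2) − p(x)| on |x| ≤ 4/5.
4802/1875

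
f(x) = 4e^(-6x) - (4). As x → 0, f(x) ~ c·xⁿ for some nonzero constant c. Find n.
1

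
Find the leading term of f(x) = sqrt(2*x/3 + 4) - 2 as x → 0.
x/6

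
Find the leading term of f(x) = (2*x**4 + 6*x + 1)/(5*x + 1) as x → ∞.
2*x**3/5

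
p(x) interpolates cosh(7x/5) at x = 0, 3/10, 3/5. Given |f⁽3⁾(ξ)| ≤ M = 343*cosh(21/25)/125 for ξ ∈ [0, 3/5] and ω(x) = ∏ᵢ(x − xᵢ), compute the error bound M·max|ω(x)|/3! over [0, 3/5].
343*sqrt(3)*cosh(21/25)/125000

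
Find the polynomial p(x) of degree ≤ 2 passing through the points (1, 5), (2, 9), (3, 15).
x**2 + x + 3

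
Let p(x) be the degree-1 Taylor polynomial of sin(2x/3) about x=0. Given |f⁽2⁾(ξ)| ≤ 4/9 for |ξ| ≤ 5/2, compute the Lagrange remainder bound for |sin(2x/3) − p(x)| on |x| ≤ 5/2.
25/18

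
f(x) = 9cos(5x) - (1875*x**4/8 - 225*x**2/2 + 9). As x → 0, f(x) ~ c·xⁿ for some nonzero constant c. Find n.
6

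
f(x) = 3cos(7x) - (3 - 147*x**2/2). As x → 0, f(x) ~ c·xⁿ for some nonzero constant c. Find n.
4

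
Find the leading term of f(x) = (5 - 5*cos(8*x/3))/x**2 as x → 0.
160/9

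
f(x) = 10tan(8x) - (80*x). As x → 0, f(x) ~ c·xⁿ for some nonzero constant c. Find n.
3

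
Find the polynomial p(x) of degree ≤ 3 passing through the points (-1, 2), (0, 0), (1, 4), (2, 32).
3*x**3 + 3*x**2 - 2*x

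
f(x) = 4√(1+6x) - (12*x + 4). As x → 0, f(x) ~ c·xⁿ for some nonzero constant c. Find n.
2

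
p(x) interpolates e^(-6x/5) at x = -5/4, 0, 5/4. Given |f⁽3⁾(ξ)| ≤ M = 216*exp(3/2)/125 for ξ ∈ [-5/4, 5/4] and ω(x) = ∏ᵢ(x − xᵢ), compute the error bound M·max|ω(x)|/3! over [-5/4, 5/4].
sqrt(3)*exp(3/2)/8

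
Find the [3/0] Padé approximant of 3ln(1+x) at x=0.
x*(2*x**2 - 3*x + 6)/2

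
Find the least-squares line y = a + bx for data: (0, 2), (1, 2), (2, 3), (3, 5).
a = 3/2, b = 1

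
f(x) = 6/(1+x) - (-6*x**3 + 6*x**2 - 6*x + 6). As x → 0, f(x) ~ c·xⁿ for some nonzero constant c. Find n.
4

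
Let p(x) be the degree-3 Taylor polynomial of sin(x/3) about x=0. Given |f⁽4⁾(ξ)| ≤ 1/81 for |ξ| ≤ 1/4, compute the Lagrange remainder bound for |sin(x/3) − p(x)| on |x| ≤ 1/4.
1/497664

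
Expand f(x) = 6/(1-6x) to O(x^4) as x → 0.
6 + 36*x + 216*x**2 + 1296*x**3 + O(x**4)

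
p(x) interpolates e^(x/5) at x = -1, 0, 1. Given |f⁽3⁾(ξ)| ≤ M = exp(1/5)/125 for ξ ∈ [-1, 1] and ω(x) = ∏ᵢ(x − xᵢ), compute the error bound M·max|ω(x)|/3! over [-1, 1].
sqrt(3)*exp(1/5)/3375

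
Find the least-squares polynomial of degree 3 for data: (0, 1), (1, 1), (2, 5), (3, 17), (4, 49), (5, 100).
23/21 + (-11/126)x + (-97/84)x² + (37/36)x³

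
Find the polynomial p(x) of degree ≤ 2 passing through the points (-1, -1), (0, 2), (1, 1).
-2*x**2 + x + 2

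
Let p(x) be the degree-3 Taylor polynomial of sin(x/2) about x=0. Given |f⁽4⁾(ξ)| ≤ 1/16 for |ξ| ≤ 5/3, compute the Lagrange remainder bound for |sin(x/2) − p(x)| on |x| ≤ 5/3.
625/31104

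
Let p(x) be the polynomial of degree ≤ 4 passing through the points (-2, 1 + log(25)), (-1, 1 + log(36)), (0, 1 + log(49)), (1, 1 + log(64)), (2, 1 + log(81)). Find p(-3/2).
1 + log(72*sqrt(2)*3**(1/32)*5**(35/64)*7**(29/32)/49)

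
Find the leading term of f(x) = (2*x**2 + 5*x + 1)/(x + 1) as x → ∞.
2*x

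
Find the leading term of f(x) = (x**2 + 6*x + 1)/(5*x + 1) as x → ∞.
x/5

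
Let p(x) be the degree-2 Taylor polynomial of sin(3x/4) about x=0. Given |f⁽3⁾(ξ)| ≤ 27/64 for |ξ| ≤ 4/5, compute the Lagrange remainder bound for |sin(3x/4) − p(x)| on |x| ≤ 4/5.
9/250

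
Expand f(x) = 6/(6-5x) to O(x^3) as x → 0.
1 + 5*x/6 + 25*x**2/36 + O(x**3)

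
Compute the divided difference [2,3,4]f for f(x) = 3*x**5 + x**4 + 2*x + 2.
910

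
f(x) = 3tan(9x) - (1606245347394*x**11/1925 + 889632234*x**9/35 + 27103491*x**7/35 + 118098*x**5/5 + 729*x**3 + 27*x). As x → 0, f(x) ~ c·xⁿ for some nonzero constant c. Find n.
13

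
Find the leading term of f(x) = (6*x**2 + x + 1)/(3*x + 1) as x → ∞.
2*x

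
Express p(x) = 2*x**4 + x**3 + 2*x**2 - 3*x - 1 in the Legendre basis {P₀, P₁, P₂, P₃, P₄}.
(1/15)P₀ + (-12/5)P₁ + (52/21)P₂ + (2/5)P₃ + (16/35)P₄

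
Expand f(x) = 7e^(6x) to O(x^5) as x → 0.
7 + 42*x + 126*x**2 + 252*x**3 + 378*x**4 + O(x**5)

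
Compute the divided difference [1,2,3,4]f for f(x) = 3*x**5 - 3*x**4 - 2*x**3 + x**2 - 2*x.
163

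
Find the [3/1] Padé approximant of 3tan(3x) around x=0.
27*x**3 + 9*x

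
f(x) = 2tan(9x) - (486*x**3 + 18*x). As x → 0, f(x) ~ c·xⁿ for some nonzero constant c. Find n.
5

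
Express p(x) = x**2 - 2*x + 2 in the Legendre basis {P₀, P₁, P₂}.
(7/3)P₀ + (-2)P₁ + (2/3)P₂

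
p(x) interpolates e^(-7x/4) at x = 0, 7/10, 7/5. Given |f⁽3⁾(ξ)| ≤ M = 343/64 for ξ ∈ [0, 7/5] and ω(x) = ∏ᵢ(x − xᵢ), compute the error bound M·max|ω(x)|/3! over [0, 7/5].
117649*sqrt(3)/1728000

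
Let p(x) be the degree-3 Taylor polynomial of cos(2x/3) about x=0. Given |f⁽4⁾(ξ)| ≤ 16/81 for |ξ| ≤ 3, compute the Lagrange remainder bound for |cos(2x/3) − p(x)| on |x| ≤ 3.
2/3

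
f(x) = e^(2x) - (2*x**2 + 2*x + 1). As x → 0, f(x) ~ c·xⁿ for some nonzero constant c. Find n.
3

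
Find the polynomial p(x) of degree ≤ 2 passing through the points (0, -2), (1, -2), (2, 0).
x**2 - x - 2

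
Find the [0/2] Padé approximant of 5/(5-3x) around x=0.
1/(1 - 3*x/5)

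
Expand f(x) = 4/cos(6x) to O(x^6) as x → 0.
4 + 72*x**2 + 1080*x**4 + O(x**6)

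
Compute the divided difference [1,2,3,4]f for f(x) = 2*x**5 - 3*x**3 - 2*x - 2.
127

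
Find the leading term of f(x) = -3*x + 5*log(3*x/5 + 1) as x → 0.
-9*x**2/10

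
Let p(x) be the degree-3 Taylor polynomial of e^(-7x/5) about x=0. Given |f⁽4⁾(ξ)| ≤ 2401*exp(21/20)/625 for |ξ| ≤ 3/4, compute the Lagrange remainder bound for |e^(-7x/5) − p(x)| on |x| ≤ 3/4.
64827*exp(21/20)/1280000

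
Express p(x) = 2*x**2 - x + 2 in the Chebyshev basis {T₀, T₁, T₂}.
(3)T₀ - T₁ + T₂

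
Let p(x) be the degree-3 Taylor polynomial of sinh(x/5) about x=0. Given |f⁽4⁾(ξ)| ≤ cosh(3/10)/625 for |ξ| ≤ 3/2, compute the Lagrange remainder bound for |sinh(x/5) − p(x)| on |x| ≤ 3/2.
27*cosh(3/10)/80000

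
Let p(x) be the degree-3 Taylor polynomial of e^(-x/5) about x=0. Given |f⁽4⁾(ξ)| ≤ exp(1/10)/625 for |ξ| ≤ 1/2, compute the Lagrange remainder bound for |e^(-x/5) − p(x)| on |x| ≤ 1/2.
exp(1/10)/240000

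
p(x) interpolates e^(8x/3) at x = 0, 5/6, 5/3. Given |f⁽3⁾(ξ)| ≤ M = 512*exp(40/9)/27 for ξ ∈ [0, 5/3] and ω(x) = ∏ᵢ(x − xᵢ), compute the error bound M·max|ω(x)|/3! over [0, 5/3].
8000*sqrt(3)*exp(40/9)/19683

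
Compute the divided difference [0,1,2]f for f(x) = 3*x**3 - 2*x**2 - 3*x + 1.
7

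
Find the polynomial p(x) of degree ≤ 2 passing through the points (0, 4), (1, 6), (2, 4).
-2*x**2 + 4*x + 4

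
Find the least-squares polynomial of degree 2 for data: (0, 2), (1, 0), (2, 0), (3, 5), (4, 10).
67/35 + (-233/70)x + (19/14)x²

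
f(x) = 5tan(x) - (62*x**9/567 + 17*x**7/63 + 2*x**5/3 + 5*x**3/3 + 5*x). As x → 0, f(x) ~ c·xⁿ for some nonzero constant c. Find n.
11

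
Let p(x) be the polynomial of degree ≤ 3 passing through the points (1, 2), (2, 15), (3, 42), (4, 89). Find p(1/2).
-9/8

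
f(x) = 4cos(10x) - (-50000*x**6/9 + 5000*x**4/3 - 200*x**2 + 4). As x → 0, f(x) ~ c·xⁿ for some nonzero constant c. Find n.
8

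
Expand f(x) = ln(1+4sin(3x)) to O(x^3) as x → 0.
12*x - 72*x**2 + O(x**3)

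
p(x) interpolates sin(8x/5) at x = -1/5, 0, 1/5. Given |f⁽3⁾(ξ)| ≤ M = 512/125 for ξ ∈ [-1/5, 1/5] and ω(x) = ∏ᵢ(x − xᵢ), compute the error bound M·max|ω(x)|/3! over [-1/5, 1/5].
512*sqrt(3)/421875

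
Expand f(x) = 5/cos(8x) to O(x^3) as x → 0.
5 + 160*x**2 + O(x**3)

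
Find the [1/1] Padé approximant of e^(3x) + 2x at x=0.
(41*x/10 + 1)/(1 - 9*x/10)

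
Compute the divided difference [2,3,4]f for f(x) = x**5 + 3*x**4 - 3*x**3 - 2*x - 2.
423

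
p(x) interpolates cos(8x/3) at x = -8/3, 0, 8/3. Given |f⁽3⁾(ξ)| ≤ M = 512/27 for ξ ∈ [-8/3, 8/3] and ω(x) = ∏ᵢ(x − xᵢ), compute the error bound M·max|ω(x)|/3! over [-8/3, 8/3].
262144*sqrt(3)/19683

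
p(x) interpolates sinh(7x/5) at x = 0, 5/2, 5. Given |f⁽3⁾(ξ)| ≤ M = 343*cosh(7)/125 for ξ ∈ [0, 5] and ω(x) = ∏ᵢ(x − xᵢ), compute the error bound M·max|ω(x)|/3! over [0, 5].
343*sqrt(3)*cosh(7)/216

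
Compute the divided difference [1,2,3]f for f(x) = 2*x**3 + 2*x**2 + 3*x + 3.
14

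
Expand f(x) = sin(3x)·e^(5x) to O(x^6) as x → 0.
3*x + 15*x**2 + 33*x**3 + 40*x**4 + 239*x**5/10 + O(x**6)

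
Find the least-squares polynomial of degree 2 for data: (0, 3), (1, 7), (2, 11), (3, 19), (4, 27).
109/35 + (18/7)x + (6/7)x²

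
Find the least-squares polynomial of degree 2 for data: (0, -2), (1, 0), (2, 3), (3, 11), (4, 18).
-72/35 + (57/70)x + (15/14)x²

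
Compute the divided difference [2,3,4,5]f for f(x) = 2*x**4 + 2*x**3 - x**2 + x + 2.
30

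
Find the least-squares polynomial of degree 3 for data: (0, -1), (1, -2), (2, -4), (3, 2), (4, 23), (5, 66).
-58/63 + (242/189)x + (-244/63)x² + (34/27)x³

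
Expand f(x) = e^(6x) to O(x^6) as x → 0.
1 + 6*x + 18*x**2 + 36*x**3 + 54*x**4 + 324*x**5/5 + O(x**6)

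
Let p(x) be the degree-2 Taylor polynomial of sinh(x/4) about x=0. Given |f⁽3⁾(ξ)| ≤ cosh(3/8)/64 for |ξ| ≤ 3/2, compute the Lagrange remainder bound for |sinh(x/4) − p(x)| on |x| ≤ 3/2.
9*cosh(3/8)/1024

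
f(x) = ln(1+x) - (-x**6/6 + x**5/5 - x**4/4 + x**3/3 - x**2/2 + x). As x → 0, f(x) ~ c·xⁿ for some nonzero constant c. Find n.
7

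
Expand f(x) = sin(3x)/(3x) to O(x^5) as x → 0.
1 - 3*x**2/2 + 27*x**4/40 + O(x**5)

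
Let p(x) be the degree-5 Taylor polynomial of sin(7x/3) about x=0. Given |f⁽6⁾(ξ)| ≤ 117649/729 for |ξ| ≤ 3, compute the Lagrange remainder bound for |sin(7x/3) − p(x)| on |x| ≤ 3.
117649/720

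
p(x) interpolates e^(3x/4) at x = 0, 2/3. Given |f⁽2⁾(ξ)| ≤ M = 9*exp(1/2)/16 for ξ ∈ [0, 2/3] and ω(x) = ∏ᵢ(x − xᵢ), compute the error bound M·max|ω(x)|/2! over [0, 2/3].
exp(1/2)/32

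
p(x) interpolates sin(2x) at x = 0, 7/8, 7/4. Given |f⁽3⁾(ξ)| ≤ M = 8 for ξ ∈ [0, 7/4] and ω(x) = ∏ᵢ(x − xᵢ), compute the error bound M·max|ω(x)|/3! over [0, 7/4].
343*sqrt(3)/1728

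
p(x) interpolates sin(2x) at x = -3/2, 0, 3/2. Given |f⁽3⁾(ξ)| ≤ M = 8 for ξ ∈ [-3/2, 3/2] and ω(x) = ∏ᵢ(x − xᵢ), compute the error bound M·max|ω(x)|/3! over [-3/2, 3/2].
sqrt(3)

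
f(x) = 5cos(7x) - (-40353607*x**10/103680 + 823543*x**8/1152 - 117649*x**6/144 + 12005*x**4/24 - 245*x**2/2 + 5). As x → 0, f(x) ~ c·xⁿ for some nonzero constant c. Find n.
12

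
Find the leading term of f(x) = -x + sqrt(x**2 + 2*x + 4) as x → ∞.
1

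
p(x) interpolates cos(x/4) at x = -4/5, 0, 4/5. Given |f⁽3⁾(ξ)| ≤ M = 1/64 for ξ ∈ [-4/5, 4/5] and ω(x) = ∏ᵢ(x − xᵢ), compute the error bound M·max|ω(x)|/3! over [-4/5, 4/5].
sqrt(3)/3375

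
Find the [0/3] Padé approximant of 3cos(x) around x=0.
3/(x**2/2 + 1)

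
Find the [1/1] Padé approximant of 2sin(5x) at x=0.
10*x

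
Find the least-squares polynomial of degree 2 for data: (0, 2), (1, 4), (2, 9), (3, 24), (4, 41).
74/35 + (-57/35)x + (20/7)x²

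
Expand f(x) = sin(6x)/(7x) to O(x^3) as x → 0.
6/7 - 36*x**2/7 + O(x**3)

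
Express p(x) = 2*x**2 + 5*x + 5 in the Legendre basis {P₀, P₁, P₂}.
(17/3)P₀ + (5)P₁ + (4/3)P₂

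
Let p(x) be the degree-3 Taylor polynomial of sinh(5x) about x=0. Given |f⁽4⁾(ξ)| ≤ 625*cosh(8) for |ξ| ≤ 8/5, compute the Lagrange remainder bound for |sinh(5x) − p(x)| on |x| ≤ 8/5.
512*cosh(8)/3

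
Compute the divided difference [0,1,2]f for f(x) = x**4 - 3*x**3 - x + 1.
-2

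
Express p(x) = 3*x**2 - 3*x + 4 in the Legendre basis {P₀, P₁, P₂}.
(5)P₀ + (-3)P₁ + (2)P₂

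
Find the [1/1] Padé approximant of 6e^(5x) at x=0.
(15*x + 6)/(1 - 5*x/2)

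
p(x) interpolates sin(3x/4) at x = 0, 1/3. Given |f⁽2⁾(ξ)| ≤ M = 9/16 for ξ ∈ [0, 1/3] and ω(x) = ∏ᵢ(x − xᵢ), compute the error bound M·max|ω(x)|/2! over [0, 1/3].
1/128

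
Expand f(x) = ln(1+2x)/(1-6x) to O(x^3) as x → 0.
2*x + 10*x**2 + O(x**3)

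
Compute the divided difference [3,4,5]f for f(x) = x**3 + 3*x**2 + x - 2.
15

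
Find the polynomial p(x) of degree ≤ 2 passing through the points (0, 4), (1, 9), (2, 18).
2*x**2 + 3*x + 4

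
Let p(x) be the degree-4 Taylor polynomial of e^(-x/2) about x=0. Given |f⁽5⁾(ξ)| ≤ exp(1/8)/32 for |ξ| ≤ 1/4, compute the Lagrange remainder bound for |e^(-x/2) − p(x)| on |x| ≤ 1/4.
exp(1/8)/3932160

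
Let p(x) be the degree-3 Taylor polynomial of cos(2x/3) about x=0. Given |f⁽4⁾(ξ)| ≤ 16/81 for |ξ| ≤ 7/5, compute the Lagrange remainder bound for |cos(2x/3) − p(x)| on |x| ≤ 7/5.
4802/151875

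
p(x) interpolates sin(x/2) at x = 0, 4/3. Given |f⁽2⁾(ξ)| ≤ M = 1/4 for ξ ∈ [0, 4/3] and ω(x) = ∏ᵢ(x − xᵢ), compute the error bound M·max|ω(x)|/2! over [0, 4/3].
1/18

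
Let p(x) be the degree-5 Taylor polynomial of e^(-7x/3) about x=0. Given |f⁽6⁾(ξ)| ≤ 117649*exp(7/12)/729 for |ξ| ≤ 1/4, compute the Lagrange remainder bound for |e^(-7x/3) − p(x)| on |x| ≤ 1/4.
117649*exp(7/12)/2149908480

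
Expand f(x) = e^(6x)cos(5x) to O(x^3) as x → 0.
1 + 6*x + 11*x**2/2 + O(x**3)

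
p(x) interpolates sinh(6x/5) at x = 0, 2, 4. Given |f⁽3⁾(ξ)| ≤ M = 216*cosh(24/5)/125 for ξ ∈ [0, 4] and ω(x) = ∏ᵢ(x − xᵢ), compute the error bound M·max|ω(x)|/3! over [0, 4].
64*sqrt(3)*cosh(24/5)/125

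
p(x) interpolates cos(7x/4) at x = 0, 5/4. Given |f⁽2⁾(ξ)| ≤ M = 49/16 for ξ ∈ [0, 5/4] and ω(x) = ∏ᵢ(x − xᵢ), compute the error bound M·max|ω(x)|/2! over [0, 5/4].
1225/2048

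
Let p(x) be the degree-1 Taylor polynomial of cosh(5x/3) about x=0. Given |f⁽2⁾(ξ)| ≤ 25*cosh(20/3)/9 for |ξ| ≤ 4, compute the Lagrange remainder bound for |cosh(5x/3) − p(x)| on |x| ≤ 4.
200*cosh(20/3)/9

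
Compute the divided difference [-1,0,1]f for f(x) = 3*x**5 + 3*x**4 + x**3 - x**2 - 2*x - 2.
2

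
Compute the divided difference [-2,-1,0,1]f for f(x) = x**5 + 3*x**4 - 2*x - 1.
-1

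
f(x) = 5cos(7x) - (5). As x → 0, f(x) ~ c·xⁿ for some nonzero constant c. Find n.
2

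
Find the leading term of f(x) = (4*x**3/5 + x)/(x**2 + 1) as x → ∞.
4*x/5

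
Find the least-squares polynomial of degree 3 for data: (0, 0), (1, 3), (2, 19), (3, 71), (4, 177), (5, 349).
7/18 + (-655/756)x + (-40/63)x² + (319/108)x³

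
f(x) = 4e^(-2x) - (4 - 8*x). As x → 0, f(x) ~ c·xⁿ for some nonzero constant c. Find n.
2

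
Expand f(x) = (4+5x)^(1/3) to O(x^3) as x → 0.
2**(2/3) + 5*2**(2/3)*x/12 - 25*2**(2/3)*x**2/144 + O(x**3)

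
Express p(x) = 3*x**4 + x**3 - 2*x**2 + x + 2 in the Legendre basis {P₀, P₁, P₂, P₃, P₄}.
(29/15)P₀ + (8/5)P₁ + (8/21)P₂ + (2/5)P₃ + (24/35)P₄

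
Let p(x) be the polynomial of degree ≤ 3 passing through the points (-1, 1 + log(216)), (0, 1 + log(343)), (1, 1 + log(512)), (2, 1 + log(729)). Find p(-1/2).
1 + log(147*2**(1/8)*3**(5/16)*7**(13/16)/4)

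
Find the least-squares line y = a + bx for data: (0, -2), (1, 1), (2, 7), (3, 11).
a = -5/2, b = 9/2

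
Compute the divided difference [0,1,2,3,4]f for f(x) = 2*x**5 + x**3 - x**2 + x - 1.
20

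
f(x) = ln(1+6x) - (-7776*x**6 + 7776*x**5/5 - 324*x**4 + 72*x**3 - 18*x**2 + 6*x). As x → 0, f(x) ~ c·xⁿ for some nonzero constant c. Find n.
7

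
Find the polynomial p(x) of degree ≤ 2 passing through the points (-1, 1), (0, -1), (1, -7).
-2*x**2 - 4*x - 1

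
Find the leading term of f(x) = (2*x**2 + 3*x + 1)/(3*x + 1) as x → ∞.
2*x/3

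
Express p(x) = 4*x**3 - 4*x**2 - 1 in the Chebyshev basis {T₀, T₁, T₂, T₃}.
(-3)T₀ + (3)T₁ + (-2)T₂ + T₃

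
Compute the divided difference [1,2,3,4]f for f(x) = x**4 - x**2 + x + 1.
10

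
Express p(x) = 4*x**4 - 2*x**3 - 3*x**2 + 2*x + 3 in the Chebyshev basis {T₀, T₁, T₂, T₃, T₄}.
(3)T₀ + (1/2)T₁ + (1/2)T₂ + (-1/2)T₃ + (1/2)T₄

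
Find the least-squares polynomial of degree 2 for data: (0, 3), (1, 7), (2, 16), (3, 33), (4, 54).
3 + (4/5)x + (3)x²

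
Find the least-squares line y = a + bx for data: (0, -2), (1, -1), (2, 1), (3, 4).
a = -5/2, b = 2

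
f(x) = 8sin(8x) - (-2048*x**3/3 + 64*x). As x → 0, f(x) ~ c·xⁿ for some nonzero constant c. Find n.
5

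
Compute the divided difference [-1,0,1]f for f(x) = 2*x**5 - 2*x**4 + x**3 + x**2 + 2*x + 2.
-1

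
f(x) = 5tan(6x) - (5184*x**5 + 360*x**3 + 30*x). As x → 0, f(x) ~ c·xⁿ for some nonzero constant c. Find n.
7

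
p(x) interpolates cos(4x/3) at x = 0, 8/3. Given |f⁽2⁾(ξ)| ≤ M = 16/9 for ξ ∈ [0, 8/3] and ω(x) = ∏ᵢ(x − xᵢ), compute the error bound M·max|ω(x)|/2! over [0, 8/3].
128/81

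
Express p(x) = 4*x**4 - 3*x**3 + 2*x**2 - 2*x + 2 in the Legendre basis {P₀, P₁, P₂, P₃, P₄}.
(52/15)P₀ + (-19/5)P₁ + (76/21)P₂ + (-6/5)P₃ + (32/35)P₄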